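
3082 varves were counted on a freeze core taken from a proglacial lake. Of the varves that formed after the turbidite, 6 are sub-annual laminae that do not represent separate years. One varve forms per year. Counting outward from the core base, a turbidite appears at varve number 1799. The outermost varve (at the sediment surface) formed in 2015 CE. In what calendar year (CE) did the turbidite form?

Between varve 1799 and the sediment surface there are 3082 − 1799 = 1283 varves.
Excluding 6 false varves: 1283 − 6 = 1277.
2015 − 1277 = 738 CE.

738 CE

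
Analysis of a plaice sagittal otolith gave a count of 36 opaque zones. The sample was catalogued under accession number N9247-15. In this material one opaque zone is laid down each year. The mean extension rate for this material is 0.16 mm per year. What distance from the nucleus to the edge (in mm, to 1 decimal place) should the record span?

5.8 mm

36 years of growth are recorded.
Length ≈ 0.16 × 36 = 5.8 mm.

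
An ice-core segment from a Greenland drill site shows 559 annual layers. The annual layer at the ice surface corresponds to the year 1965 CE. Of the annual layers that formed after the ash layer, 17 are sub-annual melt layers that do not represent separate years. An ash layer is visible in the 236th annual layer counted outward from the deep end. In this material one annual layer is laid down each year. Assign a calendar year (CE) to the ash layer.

1659 CE

The ash layer sits at annual layer 236 from the deep end, so 559 − 236 = 323 annual layers formed after it.
Excluding 17 false annual layers: 323 − 17 = 306.
The annual layer at the ice surface is 1965 CE, so the ash layer dates to 1965 − 306 = 1659 CE.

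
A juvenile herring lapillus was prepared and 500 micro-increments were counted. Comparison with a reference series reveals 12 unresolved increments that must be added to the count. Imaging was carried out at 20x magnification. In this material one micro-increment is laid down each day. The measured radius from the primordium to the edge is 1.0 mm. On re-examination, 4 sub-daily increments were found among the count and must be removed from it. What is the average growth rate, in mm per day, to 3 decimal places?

0.002 mm per day

After corrections the count is 500 − 4 + 12 = 508 micro-increments.
Mean rate = 1.0 mm / 508 days ≈ 0.002 mm per day.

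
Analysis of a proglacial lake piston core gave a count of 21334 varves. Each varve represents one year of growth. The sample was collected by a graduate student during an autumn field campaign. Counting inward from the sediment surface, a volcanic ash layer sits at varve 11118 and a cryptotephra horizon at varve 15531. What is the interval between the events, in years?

Separation: 15531 − 11118 = 4413 varves.
One varve per year makes the interval 4413 years.

4413 years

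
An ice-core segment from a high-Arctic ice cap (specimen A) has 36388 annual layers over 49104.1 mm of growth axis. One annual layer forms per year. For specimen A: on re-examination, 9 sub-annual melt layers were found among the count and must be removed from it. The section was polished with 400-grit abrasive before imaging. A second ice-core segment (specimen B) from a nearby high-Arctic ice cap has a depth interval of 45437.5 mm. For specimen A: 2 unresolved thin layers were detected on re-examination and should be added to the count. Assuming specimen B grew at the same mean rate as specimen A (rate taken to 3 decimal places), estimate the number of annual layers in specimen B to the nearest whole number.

33657 annual layers

Specimen A: adjusted count: 36388 − 9 + 2 = 36381 annual layers.
A: 49104.1 mm over 36381 years gives 49104.1 / 36381 ≈ 1.350 mm/yr.
Specimen B: 45437.5 mm / 1.350 mm per year = 33657.41 years ≈ 33657 annual layers.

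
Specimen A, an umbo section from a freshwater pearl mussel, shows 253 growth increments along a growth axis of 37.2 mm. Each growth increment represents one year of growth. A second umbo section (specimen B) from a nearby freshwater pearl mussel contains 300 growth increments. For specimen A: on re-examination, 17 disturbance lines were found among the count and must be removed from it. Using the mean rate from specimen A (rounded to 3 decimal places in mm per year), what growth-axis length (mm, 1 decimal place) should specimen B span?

Specimen A: true growth increment count = 253 − 17 = 236.
A: Mean rate = 37.2 mm / 236 years ≈ 0.158 mm per year.
For B, 0.158 mm/year × 300 years = 47.4 mm.

47.4 mm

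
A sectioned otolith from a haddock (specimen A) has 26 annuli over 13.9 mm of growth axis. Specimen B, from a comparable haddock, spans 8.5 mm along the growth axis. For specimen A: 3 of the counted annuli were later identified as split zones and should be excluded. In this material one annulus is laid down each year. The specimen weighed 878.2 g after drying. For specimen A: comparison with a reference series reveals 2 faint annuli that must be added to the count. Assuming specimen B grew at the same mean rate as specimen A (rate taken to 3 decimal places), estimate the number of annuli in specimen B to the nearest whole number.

15 annuli

Specimen A: true annulus count = 26 − 3 + 2 = 25.
A: 13.9 mm over 25 years gives 13.9 / 25 ≈ 0.556 mm/year.
B spans 8.5 / 0.556 = 15.29 years ≈ 15 annuli.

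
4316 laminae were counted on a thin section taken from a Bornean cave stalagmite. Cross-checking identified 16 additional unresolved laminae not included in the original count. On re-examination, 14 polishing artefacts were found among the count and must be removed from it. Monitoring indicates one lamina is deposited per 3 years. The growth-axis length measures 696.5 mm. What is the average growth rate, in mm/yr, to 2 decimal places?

Correcting the raw count gives 4316 − 14 + 16 = 4318 true laminae.
At 3 years per lamina, 4318 × 3 = 12954 years.
Extension rate ≈ 696.5 / 12954 = 0.05 mm/yr.

0.05 mm/yr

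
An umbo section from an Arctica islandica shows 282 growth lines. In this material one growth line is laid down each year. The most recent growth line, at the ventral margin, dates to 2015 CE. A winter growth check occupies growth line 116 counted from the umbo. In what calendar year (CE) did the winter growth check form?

1849 CE

The winter growth check sits at growth line 116 from the umbo, so 282 − 116 = 166 growth lines formed after it.
2015 − 166 = 1849 CE.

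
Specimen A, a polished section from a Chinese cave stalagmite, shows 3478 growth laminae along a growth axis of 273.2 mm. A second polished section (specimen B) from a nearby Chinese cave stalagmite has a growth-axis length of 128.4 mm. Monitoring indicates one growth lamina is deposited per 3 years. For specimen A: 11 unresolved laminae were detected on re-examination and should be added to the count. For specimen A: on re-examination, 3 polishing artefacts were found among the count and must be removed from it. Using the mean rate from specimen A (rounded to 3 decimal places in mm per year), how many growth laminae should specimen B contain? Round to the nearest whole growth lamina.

1646 growth laminae

Specimen A: after corrections the count is 3478 − 3 + 11 = 3486 growth laminae.
Specimen A: at 3 years per growth lamina, 3486 × 3 = 10458 years.
A: 273.2 mm over 10458 years gives 273.2 / 10458 ≈ 0.026 mm per year.
B spans 128.4 / 0.026 = 4938.46 years; at 3 years per growth lamina that is 4938.46 / 3 ≈ 1646 growth laminae.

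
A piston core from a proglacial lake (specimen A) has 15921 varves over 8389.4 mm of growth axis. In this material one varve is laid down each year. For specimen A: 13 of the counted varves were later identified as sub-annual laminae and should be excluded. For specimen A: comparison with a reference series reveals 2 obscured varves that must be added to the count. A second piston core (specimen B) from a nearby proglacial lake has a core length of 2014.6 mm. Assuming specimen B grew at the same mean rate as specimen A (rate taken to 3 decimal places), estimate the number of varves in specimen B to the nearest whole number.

Specimen A: true varve count = 15921 − 13 + 2 = 15910.
A: Extension rate ≈ 8389.4 / 15910 = 0.527 mm/year.
B spans 2014.6 / 0.527 = 3822.77 years ≈ 3823 varves.

3823 varves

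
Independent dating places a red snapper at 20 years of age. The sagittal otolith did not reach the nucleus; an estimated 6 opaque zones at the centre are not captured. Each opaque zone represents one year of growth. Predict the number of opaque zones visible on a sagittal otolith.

Expected opaque zones over 20 years: 20.
Less the 6 uncaptured opaque zones: 20 − 6 = 14.

14 opaque zones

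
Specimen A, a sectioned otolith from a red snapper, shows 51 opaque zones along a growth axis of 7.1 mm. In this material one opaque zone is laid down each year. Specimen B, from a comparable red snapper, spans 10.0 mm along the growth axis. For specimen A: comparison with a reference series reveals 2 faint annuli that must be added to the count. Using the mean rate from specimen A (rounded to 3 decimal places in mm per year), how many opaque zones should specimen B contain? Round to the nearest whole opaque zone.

75 opaque zones

Specimen A: after corrections the count is 51 + 2 = 53 opaque zones.
A: Extension rate ≈ 7.1 / 53 = 0.134 mm/year.
For B, 10.0 / 0.134 = 74.63 years ≈ 75 opaque zones.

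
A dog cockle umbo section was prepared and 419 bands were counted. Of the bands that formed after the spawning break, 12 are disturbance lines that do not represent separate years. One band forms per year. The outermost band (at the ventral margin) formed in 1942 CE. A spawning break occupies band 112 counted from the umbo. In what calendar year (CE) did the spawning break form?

419 − 112 = 307 bands lie beyond the spawning break toward the ventral margin.
307 − 12 false = 295 true bands after the spawning break.
1942 − 295 = 1647 CE.

1647 CE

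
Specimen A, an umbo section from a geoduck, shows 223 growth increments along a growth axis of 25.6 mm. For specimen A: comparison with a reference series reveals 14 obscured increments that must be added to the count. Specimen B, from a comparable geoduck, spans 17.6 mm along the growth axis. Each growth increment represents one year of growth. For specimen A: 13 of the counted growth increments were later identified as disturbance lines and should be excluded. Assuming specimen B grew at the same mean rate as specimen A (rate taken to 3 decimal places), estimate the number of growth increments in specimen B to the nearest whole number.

Specimen A: after corrections the count is 223 − 13 + 14 = 224 growth increments.
A: 25.6 mm over 224 years gives 25.6 / 224 ≈ 0.114 mm/yr.
B spans 17.6 / 0.114 = 154.39 years ≈ 154 growth increments.

154 growth increments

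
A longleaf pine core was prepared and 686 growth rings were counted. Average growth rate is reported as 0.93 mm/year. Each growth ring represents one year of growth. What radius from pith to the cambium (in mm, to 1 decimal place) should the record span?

638.0 mm

686 years of growth are recorded.
Length ≈ 0.93 × 686 = 638.0 mm.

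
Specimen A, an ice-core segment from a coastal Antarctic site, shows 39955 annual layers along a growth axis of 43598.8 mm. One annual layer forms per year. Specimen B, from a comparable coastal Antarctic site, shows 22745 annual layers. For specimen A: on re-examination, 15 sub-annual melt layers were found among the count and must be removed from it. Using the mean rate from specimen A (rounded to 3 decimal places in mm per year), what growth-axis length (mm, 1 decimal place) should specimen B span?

Specimen A: after corrections the count is 39955 − 15 = 39940 annual layers.
A: Extension rate ≈ 43598.8 / 39940 = 1.092 mm per year.
Length of B = 1.092 × 22745 = 24837.5 mm.

24837.5 mm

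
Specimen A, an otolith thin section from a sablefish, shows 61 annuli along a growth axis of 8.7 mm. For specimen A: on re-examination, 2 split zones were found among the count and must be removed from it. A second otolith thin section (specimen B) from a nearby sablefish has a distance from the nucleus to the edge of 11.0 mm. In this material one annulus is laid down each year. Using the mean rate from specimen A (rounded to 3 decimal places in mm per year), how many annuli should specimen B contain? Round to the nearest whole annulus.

Specimen A: adjusted count: 61 − 2 = 59 annuli.
A: 8.7 mm over 59 years gives 8.7 / 59 ≈ 0.147 mm/yr.
Specimen B: 11.0 mm / 0.147 mm per year = 74.83 years ≈ 75 annuli.

75 annuli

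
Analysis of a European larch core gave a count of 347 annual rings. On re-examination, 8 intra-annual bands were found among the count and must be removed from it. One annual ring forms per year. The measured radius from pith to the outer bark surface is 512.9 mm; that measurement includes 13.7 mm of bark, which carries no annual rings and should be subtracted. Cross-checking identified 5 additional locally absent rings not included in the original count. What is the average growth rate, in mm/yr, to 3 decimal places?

1.451 mm/yr

True annual ring count = 347 − 8 + 5 = 344.
The growth record spans 512.9 − 13.7 = 499.2 mm.
499.2 mm over 344 years gives 499.2 / 344 ≈ 1.451 mm/yr.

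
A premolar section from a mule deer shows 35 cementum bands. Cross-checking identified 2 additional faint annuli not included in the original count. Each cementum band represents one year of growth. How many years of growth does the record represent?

37 yr

Adjusted count: 35 + 2 = 37 cementum bands.
One cementum band per year makes the duration 37 years.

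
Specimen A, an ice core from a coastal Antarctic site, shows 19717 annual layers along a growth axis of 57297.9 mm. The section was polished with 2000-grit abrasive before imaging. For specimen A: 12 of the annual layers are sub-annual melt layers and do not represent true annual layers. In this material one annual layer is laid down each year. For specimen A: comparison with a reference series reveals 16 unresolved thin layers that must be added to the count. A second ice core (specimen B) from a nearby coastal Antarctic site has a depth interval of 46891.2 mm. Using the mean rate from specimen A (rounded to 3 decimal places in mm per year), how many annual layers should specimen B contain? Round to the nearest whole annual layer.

16142 annual layers

Specimen A: correcting the raw count gives 19717 − 12 + 16 = 19721 true annual layers.
A: Mean rate = 57297.9 mm / 19721 years ≈ 2.905 mm per year.
For B, 46891.2 / 2.905 = 16141.55 years ≈ 16142 annual layers.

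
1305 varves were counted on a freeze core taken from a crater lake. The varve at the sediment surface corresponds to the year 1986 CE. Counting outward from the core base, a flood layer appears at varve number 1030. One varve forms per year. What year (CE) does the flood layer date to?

1711 CE

1305 − 1030 = 275 varves lie beyond the flood layer toward the sediment surface.
The varve at the sediment surface is 1986 CE, so the flood layer dates to 1986 − 275 = 1711 CE.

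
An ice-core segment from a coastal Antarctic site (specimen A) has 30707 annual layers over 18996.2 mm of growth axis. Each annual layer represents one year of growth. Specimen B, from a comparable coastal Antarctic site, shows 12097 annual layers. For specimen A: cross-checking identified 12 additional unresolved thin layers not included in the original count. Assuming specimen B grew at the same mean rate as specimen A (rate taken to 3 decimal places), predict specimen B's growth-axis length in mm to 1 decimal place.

7475.9 mm

Specimen A: after corrections the count is 30707 + 12 = 30719 annual layers.
A: Mean rate = 18996.2 mm / 30719 years ≈ 0.618 mm/yr.
For B, 0.618 mm/year × 12097 years = 7475.9 mm.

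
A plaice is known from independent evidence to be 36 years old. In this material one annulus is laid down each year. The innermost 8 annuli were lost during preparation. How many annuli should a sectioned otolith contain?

One annulus per year gives 36 annuli over 36 years.
Subtracting the 8 annuli not captured gives 36 − 8 = 28 annuli in the record.

28 annuli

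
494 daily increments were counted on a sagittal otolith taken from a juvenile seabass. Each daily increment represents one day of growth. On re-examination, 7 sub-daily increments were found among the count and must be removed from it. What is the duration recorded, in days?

After corrections the count is 494 − 7 = 487 daily increments.
One daily increment per day makes the duration 487 days.

487 days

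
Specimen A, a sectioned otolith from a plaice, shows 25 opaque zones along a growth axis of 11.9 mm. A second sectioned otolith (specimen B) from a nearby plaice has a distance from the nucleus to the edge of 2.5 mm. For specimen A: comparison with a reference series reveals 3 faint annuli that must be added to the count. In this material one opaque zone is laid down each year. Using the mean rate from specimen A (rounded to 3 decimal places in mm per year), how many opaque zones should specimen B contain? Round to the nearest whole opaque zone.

Specimen A: correcting the raw count gives 25 + 3 = 28 true opaque zones.
A: 11.9 mm over 28 years gives 11.9 / 28 ≈ 0.425 mm/year.
Specimen B: 2.5 mm / 0.425 mm per year = 5.88 years ≈ 6 opaque zones.

6 opaque zones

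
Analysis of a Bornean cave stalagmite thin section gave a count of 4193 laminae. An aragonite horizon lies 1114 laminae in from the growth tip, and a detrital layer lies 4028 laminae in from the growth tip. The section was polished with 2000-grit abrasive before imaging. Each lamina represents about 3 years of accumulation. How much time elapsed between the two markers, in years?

Separation: 4028 − 1114 = 2914 laminae.
Multiplying by 3 years per lamina: 2914 × 3 = 8742 years.

8742 yr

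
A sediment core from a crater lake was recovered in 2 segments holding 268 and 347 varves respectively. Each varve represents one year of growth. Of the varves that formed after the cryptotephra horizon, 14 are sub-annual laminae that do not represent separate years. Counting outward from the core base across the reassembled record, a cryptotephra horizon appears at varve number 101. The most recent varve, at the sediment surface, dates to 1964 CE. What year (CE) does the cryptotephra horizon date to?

Total varves = 268 + 347 = 615.
615 − 101 = 514 varves lie beyond the cryptotephra horizon toward the sediment surface.
514 − 14 false = 500 true varves after the cryptotephra horizon.
1964 − 500 = 1464 CE.

1464 CE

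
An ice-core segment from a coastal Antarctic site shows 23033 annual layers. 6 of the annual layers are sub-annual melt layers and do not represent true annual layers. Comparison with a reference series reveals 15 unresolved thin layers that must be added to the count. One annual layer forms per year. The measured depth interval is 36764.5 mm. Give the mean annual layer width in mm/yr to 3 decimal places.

Correcting the raw count gives 23033 − 6 + 15 = 23042 true annual layers.
Extension rate ≈ 36764.5 / 23042 = 1.596 mm/yr.

1.596 mm/yr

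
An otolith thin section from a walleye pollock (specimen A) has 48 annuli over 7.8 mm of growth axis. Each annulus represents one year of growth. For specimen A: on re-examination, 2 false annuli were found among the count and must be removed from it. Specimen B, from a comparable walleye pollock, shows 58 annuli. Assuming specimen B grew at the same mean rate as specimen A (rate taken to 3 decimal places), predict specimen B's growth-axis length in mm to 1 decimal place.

Specimen A: true annulus count = 48 − 2 = 46.
A: Extension rate ≈ 7.8 / 46 = 0.170 mm per year.
Length of B = 0.170 × 58 = 9.9 mm.

9.9 mm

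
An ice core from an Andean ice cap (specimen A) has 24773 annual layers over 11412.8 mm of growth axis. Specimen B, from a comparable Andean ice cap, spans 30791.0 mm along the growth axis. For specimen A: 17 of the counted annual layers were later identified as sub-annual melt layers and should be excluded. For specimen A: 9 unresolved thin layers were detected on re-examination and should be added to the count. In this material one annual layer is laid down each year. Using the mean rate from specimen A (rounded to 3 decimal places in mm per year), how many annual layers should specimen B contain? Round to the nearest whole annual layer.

66792 annual layers

Specimen A: adjusted count: 24773 − 17 + 9 = 24765 annual layers.
A: Extension rate ≈ 11412.8 / 24765 = 0.461 mm/year.
Specimen B: 30791.0 mm / 0.461 mm per year = 66791.76 years ≈ 66792 annual layers.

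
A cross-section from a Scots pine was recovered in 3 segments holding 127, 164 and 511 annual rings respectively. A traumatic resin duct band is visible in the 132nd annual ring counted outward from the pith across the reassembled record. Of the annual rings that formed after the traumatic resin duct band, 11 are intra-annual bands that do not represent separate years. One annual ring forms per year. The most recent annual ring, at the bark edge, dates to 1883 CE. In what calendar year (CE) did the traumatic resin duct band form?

1224 CE

Total annual rings = 127 + 164 + 511 = 802.
802 − 132 = 670 annual rings lie beyond the traumatic resin duct band toward the bark edge.
670 − 11 false = 659 true annual rings after the traumatic resin duct band.
The annual ring at the bark edge is 1883 CE, so the traumatic resin duct band dates to 1883 − 659 = 1224 CE.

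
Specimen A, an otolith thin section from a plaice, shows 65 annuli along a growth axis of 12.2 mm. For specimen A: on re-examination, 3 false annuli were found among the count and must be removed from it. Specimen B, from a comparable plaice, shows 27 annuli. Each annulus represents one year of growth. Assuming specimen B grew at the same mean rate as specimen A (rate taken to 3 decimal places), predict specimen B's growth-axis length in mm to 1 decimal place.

Specimen A: after corrections the count is 65 − 3 = 62 annuli.
A: Extension rate ≈ 12.2 / 62 = 0.197 mm/yr.
Length of B = 0.197 × 27 = 5.3 mm.

5.3 mm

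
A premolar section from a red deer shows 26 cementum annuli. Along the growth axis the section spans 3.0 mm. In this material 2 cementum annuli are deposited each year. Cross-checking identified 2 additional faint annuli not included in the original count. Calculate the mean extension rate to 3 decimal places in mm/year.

Correcting the raw count gives 26 + 2 = 28 true cementum annuli.
With 2 cementum annuli per year, 28 / 2 = 14 years.
Mean rate = 3.0 mm / 14 years ≈ 0.214 mm/year.

0.214 mm/year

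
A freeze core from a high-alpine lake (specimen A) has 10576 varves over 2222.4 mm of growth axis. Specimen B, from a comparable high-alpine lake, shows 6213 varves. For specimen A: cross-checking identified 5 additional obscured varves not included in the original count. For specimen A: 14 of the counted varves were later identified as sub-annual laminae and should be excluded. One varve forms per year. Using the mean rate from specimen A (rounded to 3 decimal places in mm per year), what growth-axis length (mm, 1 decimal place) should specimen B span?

Specimen A: true varve count = 10576 − 14 + 5 = 10567.
A: 2222.4 mm over 10567 years gives 2222.4 / 10567 ≈ 0.210 mm/yr.
Length of B = 0.210 × 6213 = 1304.7 mm.

1304.7 mm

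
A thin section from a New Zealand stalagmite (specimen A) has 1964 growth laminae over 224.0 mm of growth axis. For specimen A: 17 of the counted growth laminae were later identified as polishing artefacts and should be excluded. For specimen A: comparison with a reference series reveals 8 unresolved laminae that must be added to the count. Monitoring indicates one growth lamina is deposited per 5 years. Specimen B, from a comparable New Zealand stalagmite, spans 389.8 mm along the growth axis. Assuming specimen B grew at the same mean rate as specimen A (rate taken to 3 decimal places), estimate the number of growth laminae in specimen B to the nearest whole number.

Specimen A: correcting the raw count gives 1964 − 17 + 8 = 1955 true growth laminae.
Specimen A: multiplying by 5 years per growth lamina: 1955 × 5 = 9775 years.
A: 224.0 mm over 9775 years gives 224.0 / 9775 ≈ 0.023 mm per year.
For B, 389.8 / 0.023 = 16947.83 years; at 5 years per growth lamina that is 16947.83 / 5 ≈ 3390 growth laminae.

3390 growth laminae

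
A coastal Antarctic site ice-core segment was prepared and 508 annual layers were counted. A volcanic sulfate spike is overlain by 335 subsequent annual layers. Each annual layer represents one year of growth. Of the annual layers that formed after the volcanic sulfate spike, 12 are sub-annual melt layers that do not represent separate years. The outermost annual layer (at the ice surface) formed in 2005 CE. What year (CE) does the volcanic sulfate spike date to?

335 annual layers post-date the volcanic sulfate spike.
Removing the 12 false annual layers leaves 335 − 12 = 323 true annual layers beyond the volcanic sulfate spike.
Counting back 323 years from 2005 CE places the volcanic sulfate spike in 2005 − 323 = 1682 CE.

1682 CE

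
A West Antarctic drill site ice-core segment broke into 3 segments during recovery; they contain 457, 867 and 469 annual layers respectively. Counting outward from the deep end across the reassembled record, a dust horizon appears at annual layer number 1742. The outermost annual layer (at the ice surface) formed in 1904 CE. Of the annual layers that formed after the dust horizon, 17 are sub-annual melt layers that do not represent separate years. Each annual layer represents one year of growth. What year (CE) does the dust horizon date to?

1870 CE

Total annual layers = 457 + 867 + 469 = 1793.
Between annual layer 1742 and the ice surface there are 1793 − 1742 = 51 annual layers.
51 − 17 false = 34 true annual layers after the dust horizon.
The annual layer at the ice surface is 1904 CE, so the dust horizon dates to 1904 − 34 = 1870 CE.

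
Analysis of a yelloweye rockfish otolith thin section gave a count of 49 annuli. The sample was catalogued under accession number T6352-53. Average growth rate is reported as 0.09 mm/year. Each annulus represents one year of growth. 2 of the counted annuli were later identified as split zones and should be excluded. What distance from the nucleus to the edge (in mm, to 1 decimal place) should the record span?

Adjusted count: 49 − 2 = 47 annuli.
Length ≈ 0.09 × 47 = 4.2 mm.

4.2 mm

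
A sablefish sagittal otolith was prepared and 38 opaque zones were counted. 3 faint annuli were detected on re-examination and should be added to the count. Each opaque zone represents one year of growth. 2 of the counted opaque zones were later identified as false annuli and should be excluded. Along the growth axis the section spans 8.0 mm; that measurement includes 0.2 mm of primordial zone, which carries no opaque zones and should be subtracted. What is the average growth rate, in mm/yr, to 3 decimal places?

Correcting the raw count gives 38 − 2 + 3 = 39 true opaque zones.
Net length = 8.0 − 0.2 = 7.8 mm.
Mean rate = 7.8 mm / 39 years ≈ 0.200 mm/yr.

0.200 mm/yr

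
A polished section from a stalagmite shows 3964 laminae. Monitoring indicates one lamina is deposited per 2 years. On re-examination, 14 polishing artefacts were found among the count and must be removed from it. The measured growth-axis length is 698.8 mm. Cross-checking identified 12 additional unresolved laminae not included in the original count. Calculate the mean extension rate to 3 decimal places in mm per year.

0.088 mm per year

Correcting the raw count gives 3964 − 14 + 12 = 3962 true laminae.
3962 laminae at 2 years each span 3962 × 2 = 7924 years.
698.8 mm over 7924 years gives 698.8 / 7924 ≈ 0.088 mm per year.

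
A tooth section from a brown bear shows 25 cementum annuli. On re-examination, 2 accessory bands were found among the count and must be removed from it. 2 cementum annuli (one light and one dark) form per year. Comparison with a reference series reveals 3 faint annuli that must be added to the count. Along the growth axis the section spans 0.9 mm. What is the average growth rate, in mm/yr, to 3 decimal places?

0.069 mm/yr

Correcting the raw count gives 25 − 2 + 3 = 26 true cementum annuli.
With 2 cementum annuli per year, 26 / 2 = 13 years.
Mean rate = 0.9 mm / 13 years ≈ 0.069 mm/yr.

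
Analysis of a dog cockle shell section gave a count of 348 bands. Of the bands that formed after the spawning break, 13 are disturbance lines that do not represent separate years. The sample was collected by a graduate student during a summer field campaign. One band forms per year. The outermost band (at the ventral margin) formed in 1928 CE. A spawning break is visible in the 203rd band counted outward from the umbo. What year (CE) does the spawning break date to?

348 − 203 = 145 bands lie beyond the spawning break toward the ventral margin.
145 − 13 false = 132 true bands after the spawning break.
Counting back 132 years from 1928 CE places the spawning break in 1928 − 132 = 1796 CE.

1796 CE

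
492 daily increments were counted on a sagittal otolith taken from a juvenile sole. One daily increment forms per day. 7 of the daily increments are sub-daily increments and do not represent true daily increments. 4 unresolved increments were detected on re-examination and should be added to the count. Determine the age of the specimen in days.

489 d

Correcting the raw count gives 492 − 7 + 4 = 489 true daily increments.
One daily increment per day makes the duration 489 days.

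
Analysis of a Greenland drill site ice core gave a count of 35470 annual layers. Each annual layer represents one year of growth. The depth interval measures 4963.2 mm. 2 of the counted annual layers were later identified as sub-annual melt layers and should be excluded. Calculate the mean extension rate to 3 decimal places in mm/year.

Correcting the raw count gives 35470 − 2 = 35468 true annual layers.
4963.2 mm over 35468 years gives 4963.2 / 35468 ≈ 0.140 mm/year.

0.140 mm/year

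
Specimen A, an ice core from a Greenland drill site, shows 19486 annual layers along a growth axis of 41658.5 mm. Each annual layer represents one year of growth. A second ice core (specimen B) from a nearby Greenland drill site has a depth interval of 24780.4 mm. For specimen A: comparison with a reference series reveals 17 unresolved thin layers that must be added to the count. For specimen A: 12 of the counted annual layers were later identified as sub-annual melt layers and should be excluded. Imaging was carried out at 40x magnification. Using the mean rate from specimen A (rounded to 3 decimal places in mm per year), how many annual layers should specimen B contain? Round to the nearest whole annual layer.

11596 annual layers

Specimen A: correcting the raw count gives 19486 − 12 + 17 = 19491 true annual layers.
A: 41658.5 mm over 19491 years gives 41658.5 / 19491 ≈ 2.137 mm/yr.
For B, 24780.4 / 2.137 = 11595.88 years ≈ 11596 annual layers.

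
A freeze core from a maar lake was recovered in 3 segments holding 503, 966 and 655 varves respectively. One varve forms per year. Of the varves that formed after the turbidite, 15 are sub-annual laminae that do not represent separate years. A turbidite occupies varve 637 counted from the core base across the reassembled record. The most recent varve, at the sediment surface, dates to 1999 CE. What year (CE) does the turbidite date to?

Total varves = 503 + 966 + 655 = 2124.
The turbidite sits at varve 637 from the core base, so 2124 − 637 = 1487 varves formed after it.
Removing the 15 false varves leaves 1487 − 15 = 1472 true varves beyond the turbidite.
Counting back 1472 years from 1999 CE places the turbidite in 1999 − 1472 = 527 CE.

527 CE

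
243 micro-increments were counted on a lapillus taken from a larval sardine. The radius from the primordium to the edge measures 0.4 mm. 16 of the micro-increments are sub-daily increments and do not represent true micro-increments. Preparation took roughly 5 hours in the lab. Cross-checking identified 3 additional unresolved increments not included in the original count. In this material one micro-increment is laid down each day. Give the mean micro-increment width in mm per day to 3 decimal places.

0.002 mm per day

Adjusted count: 243 − 16 + 3 = 230 micro-increments.
0.4 mm over 230 days gives 0.4 / 230 ≈ 0.002 mm per day.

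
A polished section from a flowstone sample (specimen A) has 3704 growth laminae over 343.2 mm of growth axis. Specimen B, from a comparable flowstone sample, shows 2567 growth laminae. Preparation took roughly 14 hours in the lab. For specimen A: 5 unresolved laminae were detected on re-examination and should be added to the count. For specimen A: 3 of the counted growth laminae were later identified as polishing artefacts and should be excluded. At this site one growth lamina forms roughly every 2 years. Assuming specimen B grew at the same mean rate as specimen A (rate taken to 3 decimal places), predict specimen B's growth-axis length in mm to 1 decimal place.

236.2 mm

Specimen A: true growth lamina count = 3704 − 3 + 5 = 3706.
Specimen A: 3706 growth laminae at 2 years each span 3706 × 2 = 7412 years.
A: 343.2 mm over 7412 years gives 343.2 / 7412 ≈ 0.046 mm/yr.
Specimen B: multiplying by 2 years per growth lamina: 2567 × 2 = 5134 years. Length of B = 0.046 × 5134 = 236.2 mm.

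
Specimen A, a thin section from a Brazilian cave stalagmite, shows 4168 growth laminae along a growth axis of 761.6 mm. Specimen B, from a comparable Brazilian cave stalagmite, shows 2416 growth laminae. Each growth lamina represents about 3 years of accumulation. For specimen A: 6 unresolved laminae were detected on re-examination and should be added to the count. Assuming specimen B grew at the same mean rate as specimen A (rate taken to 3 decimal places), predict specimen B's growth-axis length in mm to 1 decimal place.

442.1 mm

Specimen A: adjusted count: 4168 + 6 = 4174 growth laminae.
Specimen A: 4174 growth laminae at 3 years each span 4174 × 3 = 12522 years.
A: Extension rate ≈ 761.6 / 12522 = 0.061 mm/year.
Specimen B: 2416 growth laminae at 3 years each span 2416 × 3 = 7248 years. B's length ≈ 0.061 × 7248 = 442.1 mm.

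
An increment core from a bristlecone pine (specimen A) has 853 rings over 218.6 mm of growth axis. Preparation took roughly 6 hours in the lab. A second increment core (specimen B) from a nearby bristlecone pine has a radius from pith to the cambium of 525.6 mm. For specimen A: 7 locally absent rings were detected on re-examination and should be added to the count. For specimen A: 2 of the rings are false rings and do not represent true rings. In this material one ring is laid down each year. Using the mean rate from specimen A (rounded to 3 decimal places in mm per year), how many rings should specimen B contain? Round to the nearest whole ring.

Specimen A: adjusted count: 853 − 2 + 7 = 858 rings.
A: Mean rate = 218.6 mm / 858 years ≈ 0.255 mm/year.
B spans 525.6 / 0.255 = 2061.18 years ≈ 2061 rings.

2061 rings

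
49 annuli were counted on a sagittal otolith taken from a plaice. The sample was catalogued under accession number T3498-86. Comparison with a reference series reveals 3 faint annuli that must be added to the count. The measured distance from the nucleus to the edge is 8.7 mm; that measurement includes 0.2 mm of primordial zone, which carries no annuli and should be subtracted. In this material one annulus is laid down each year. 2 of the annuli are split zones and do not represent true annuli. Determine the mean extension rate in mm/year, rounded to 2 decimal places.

0.17 mm/year

True annulus count = 49 − 2 + 3 = 50.
Net length = 8.7 − 0.2 = 8.5 mm.
8.5 mm over 50 years gives 8.5 / 50 ≈ 0.17 mm/year.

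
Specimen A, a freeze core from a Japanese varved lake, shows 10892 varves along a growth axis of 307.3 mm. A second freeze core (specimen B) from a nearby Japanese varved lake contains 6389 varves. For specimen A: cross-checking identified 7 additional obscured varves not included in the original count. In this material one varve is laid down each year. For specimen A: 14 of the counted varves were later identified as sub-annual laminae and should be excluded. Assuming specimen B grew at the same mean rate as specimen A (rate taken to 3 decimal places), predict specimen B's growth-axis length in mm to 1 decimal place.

Specimen A: correcting the raw count gives 10892 − 14 + 7 = 10885 true varves.
A: 307.3 mm over 10885 years gives 307.3 / 10885 ≈ 0.028 mm/year.
For B, 0.028 mm/year × 6389 years = 178.9 mm.

178.9 mm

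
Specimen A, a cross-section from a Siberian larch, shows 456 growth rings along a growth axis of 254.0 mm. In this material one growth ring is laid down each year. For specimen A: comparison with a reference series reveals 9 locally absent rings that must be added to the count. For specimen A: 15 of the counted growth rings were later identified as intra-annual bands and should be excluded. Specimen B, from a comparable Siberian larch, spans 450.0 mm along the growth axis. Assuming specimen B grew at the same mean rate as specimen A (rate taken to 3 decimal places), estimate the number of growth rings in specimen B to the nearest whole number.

Specimen A: adjusted count: 456 − 15 + 9 = 450 growth rings.
A: Extension rate ≈ 254.0 / 450 = 0.564 mm/year.
Specimen B: 450.0 mm / 0.564 mm per year = 797.87 years ≈ 798 growth rings.

798 growth rings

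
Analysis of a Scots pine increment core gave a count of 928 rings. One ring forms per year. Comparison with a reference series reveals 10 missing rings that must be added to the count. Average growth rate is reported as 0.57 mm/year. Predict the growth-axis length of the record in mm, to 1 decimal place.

534.7 mm

After corrections the count is 928 + 10 = 938 rings.
Predicted length = 0.57 mm/year × 938 years = 534.7 mm.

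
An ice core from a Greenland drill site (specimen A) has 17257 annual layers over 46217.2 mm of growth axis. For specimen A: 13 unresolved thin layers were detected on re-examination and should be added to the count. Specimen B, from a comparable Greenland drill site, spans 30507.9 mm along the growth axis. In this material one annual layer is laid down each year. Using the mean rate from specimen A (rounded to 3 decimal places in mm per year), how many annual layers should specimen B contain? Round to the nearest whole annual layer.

Specimen A: after corrections the count is 17257 + 13 = 17270 annual layers.
A: Extension rate ≈ 46217.2 / 17270 = 2.676 mm per year.
For B, 30507.9 / 2.676 = 11400.56 years ≈ 11401 annual layers.

11401 annual layers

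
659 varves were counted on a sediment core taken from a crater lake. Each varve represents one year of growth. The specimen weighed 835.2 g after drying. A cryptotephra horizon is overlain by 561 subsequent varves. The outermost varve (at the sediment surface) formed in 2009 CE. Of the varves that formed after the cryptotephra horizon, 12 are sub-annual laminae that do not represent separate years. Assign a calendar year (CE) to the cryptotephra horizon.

1460 CE

561 varves post-date the cryptotephra horizon.
561 − 12 false = 549 true varves after the cryptotephra horizon.
2009 − 549 = 1460 CE.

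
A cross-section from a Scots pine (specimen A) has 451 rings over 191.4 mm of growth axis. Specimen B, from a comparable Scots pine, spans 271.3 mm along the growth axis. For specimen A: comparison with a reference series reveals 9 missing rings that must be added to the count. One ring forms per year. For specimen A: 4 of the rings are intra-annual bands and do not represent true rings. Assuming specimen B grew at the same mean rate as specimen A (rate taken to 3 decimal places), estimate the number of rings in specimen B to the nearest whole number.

Specimen A: correcting the raw count gives 451 − 4 + 9 = 456 true rings.
A: 191.4 mm over 456 years gives 191.4 / 456 ≈ 0.420 mm/yr.
For B, 271.3 / 0.420 = 645.95 years ≈ 646 rings.

646 rings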